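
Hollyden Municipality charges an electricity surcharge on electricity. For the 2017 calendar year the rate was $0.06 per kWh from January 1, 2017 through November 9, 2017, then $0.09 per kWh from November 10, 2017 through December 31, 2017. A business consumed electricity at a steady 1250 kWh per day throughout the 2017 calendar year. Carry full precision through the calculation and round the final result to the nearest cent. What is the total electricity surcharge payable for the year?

$29,325.00

January 1 – November 9, 2017: 313 days × 1250 kWh/day = 391,250 kWh at $0.06/kWh → $23,475.00
November 10 – December 31, 2017: 52 days × 1250 kWh/day = 65,000 kWh at $0.09/kWh → $5,850.00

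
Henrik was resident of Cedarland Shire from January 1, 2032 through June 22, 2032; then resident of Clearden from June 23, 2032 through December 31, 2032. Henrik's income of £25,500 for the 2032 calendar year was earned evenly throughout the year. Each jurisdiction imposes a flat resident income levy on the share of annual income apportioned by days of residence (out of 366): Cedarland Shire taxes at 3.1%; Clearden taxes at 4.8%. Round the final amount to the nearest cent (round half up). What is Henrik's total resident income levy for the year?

Cedarland Shire, January 1 – June 22, 2032: 174 days → £25,500 × 3.1% × 174/366 = £375.8115
Clearden, June 23 – December 31, 2032: 192 days → £25,500 × 4.8% × 192/366 = £642.0984
Total = £1,017.9098

£1,017.91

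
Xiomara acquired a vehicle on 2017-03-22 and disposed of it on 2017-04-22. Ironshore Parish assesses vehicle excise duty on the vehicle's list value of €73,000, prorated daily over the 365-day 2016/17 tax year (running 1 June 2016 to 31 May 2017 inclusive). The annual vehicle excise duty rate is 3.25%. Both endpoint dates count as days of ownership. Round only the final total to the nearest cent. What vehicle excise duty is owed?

€208.00

Days held (2017-03-22 to 2017-04-22): 32 out of 365
Tax = €73,000 × 3.25% × 32/365 = €208.0000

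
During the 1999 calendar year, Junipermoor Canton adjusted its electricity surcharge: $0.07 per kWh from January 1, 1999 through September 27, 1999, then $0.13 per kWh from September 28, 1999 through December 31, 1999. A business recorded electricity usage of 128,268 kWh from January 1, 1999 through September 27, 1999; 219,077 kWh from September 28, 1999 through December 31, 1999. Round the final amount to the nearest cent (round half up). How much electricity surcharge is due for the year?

$37,458.77

January 1 – September 27, 1999: 128,268 kWh at $0.07/kWh → $8,978.76
September 28 – December 31, 1999: 219,077 kWh at $0.13/kWh → $28,480.01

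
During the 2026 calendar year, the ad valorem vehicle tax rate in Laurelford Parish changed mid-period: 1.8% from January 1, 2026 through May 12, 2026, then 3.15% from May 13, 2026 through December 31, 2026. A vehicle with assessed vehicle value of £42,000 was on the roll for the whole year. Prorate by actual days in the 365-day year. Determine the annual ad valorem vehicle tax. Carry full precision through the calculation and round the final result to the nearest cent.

£1,117.95

January 1 – May 12, 2026: 132 days at 1.8% → £42,000 × 1.8% × 132/365 = £273.4027
May 13 – December 31, 2026: 233 days at 3.15% → £42,000 × 3.15% × 233/365 = £844.5452
Total = £1,117.9479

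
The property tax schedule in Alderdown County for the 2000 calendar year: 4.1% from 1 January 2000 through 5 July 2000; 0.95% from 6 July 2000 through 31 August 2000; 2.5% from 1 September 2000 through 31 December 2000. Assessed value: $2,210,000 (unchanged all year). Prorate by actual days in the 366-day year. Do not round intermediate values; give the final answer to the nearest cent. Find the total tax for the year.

1 January – 5 July 2000: 187 days at 4.1% → $2,210,000 × 4.1% × 187/366 = $46,295.2732
6 July – 31 August 2000: 57 days at 0.95% → $2,210,000 × 0.95% × 57/366 = $3,269.7131
1 September – 31 December 2000: 122 days at 2.5% → $2,210,000 × 2.5% × 122/366 = $18,416.6667
Total = $67,981.6530

$67,981.65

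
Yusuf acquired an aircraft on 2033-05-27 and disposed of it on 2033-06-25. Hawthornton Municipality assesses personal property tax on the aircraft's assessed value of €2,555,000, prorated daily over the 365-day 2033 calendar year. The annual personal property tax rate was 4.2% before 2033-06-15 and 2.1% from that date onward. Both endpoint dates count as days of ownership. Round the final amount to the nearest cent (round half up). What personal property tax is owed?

2033-05-27 to 2033-06-14: 19 days at 4.2% → €2,555,000 × 4.2% × 19/365 = €5,586.0000
2033-06-15 to 2033-06-25: 11 days at 2.1% → €2,555,000 × 2.1% × 11/365 = €1,617.0000
Total = €7,203.0000

€7,203.00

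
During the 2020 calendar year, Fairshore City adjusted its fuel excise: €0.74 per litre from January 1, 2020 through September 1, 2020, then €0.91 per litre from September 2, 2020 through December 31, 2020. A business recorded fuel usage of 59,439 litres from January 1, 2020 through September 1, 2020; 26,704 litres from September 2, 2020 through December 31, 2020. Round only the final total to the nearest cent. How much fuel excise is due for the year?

January 1 – September 1, 2020: 59,439 litres at €0.74/litre → €43,984.86
September 2 – December 31, 2020: 26,704 litres at €0.91/litre → €24,300.64

€68,285.50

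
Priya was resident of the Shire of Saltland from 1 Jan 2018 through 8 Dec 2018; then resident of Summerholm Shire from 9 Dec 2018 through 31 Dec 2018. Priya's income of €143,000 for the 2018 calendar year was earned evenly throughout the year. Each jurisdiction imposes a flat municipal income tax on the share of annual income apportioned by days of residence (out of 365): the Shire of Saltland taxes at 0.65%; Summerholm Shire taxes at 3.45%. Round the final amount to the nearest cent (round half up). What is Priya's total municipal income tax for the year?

€1,181.81

The Shire of Saltland, 1 Jan – 8 Dec 2018: 342 days → €143,000 × 0.65% × 342/365 = €870.9288
Summerholm Shire, 9 Dec – 31 Dec 2018: 23 days → €143,000 × 3.45% × 23/365 = €310.8781
Total = €1,181.8068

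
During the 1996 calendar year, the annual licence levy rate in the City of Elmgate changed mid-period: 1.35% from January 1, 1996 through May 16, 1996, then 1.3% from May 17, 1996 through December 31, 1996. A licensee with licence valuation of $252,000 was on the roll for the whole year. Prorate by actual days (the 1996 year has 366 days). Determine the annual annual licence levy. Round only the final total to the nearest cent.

$3,323.16

January 1 – May 16, 1996: 137 days at 1.35% → $252,000 × 1.35% × 137/366 = $1,273.4262
May 17 – December 31, 1996: 229 days at 1.3% → $252,000 × 1.3% × 229/366 = $2,049.7377
Total = $3,323.1639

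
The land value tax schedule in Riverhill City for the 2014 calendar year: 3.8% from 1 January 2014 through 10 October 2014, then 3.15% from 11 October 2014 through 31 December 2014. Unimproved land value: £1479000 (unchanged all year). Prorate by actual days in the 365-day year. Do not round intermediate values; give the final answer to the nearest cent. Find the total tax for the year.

1 January – 10 October 2014: 283 days at 3.8% → £1479000 × 3.8% × 283/365 = £43575.7973
11 October – 31 December 2014: 82 days at 3.15% → £1479000 × 3.15% × 82/365 = £10466.4575
Total = £54042.2548

£54042.25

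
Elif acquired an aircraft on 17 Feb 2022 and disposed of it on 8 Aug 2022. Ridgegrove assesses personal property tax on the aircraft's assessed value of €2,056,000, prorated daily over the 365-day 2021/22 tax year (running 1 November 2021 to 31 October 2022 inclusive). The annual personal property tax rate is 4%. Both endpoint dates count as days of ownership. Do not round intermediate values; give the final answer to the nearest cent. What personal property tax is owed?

Days held (17 Feb – 8 Aug 2022): 173 out of 365
Tax = €2,056,000 × 4% × 173/365 = €38,979.5068

€38,979.51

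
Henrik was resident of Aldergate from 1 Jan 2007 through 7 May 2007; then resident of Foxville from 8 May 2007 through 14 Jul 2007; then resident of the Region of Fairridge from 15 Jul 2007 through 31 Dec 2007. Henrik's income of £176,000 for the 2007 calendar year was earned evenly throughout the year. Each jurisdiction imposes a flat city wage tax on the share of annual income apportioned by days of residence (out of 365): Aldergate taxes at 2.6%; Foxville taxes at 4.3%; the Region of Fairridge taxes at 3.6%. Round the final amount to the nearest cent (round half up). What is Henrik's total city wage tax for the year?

£5,953.14

Aldergate, 1 Jan – 7 May 2007: 127 days → £176,000 × 2.6% × 127/365 = £1,592.1973
Foxville, 8 May – 14 Jul 2007: 68 days → £176,000 × 4.3% × 68/365 = £1,409.9288
The Region of Fairridge, 15 Jul – 31 Dec 2007: 170 days → £176,000 × 3.6% × 170/365 = £2,951.0137
Total = £5,953.1397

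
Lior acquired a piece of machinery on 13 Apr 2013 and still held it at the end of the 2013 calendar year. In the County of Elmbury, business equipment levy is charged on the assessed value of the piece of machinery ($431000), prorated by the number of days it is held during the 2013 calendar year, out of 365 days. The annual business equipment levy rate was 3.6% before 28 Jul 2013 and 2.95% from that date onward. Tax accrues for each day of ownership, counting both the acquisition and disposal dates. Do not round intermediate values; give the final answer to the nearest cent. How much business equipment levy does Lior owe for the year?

$9974.99

13 Apr – 27 Jul 2013: 106 days at 3.6% → $431000 × 3.6% × 106/365 = $4506.0164
28 Jul – 31 Dec 2013: 157 days at 2.95% → $431000 × 2.95% × 157/365 = $5468.9767
Total = $9974.9932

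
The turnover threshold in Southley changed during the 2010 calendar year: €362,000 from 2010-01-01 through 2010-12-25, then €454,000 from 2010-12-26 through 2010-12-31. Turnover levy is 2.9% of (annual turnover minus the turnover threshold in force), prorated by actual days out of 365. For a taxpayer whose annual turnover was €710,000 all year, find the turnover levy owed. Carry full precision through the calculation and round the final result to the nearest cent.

2010-01-01 to 2010-12-25: 359 days, exemption €362,000 → (€710,000 − €362,000) × 2.9% × 359/365 = €9,926.1041
2010-12-26 to 2010-12-31: 6 days, exemption €454,000 → (€710,000 − €454,000) × 2.9% × 6/365 = €122.0384
Total = €10,048.1425

€10,048.14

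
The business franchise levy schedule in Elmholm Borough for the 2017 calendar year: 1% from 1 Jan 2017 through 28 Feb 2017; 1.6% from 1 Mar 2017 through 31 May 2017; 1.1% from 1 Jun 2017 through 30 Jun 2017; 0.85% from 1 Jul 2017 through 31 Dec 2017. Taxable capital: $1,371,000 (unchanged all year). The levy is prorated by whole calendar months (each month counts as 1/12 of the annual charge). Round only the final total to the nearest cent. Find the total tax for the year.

$14,852.50

1 Jan – 28 Feb 2017: 2 months at 1% → $1,371,000 × 1% × 2/12 = $2,285.0000
1 Mar – 31 May 2017: 3 months at 1.6% → $1,371,000 × 1.6% × 3/12 = $5,484.0000
1 Jun – 30 Jun 2017: 1 month at 1.1% → $1,371,000 × 1.1% × 1/12 = $1,256.7500
1 Jul – 31 Dec 2017: 6 months at 0.85% → $1,371,000 × 0.85% × 6/12 = $5,826.7500
Total = $14,852.5000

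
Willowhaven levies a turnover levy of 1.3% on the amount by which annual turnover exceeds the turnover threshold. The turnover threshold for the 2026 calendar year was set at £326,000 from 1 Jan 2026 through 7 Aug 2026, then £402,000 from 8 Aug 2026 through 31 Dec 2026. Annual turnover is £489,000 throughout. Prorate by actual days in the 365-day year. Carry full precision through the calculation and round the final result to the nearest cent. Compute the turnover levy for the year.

1 Jan – 7 Aug 2026: 219 days, exemption £326,000 → (£489,000 − £326,000) × 1.3% × 219/365 = £1,271.4000
8 Aug – 31 Dec 2026: 146 days, exemption £402,000 → (£489,000 − £402,000) × 1.3% × 146/365 = £452.4000
Total = £1,723.8000

£1,723.80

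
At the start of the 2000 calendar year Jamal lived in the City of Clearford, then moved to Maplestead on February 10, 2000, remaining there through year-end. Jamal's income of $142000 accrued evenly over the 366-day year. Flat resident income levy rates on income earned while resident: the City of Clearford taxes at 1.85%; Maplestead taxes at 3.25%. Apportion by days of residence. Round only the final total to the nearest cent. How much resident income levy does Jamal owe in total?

The City of Clearford, January 1 – February 9, 2000: 40 days → $142000 × 1.85% × 40/366 = $287.1038
Maplestead, February 10 – December 31, 2000: 326 days → $142000 × 3.25% × 326/366 = $4110.6284
Total = $4397.7322

$4397.73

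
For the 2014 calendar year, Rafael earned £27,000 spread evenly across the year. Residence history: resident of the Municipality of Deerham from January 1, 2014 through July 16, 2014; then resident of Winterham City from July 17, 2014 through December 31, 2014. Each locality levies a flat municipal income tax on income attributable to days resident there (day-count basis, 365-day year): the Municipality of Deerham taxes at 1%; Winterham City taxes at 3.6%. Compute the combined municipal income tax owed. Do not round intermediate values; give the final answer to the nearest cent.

£593.11

The Municipality of Deerham, January 1 – July 16, 2014: 197 days → £27,000 × 1% × 197/365 = £145.7260
Winterham City, July 17 – December 31, 2014: 168 days → £27,000 × 3.6% × 168/365 = £447.3863
Total = £593.1123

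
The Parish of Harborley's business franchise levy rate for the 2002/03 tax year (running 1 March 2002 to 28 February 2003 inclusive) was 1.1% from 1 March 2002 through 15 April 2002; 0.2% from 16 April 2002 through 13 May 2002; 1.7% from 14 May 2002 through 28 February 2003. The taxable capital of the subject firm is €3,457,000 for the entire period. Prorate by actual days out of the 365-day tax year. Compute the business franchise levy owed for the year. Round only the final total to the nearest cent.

1 March – 15 April 2002: 46 days at 1.1% → €3,457,000 × 1.1% × 46/365 = €4,792.4438
16 April – 13 May 2002: 28 days at 0.2% → €3,457,000 × 0.2% × 28/365 = €530.3890
14 May 2002 – 28 February 2003: 291 days at 1.7% → €3,457,000 × 1.7% × 291/365 = €46,854.1890
Total = €52,177.0219

€52,177.02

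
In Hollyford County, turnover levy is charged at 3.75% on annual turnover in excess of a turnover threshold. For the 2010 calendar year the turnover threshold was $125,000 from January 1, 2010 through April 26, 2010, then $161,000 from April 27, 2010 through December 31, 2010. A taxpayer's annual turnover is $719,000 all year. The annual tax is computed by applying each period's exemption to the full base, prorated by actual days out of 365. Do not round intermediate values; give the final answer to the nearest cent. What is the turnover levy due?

January 1 – April 26, 2010: 116 days, exemption $125,000 → ($719,000 − $125,000) × 3.75% × 116/365 = $7,079.1781
April 27 – December 31, 2010: 249 days, exemption $161,000 → ($719,000 − $161,000) × 3.75% × 249/365 = $14,274.8630
Total = $21,354.0411

$21,354.04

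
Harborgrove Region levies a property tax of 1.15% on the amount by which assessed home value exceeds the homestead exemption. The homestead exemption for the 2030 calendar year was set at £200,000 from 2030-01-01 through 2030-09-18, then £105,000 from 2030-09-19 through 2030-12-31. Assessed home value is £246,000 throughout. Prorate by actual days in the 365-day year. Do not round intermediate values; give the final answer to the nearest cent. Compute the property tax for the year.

2030-01-01 to 2030-09-18: 261 days, exemption £200,000 → (£246,000 − £200,000) × 1.15% × 261/365 = £378.2712
2030-09-19 to 2030-12-31: 104 days, exemption £105,000 → (£246,000 − £105,000) × 1.15% × 104/365 = £462.0164
Total = £840.2877

£840.29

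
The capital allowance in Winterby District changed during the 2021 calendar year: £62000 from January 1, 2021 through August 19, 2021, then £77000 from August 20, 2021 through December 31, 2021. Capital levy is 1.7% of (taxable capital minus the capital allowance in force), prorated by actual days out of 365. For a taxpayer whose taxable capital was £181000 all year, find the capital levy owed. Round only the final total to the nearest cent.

£1929.38

January 1 – August 19, 2021: 231 days, exemption £62000 → (£181000 − £62000) × 1.7% × 231/365 = £1280.3096
August 20 – December 31, 2021: 134 days, exemption £77000 → (£181000 − £77000) × 1.7% × 134/365 = £649.0740
Total = £1929.3836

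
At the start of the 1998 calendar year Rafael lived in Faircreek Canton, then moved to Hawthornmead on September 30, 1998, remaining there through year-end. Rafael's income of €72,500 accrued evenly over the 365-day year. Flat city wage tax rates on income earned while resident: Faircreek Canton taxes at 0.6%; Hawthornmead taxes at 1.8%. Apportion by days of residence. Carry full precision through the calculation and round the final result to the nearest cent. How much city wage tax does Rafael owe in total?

Faircreek Canton, January 1 – September 29, 1998: 272 days → €72,500 × 0.6% × 272/365 = €324.1644
Hawthornmead, September 30 – December 31, 1998: 93 days → €72,500 × 1.8% × 93/365 = €332.5068
Total = €656.6712

€656.67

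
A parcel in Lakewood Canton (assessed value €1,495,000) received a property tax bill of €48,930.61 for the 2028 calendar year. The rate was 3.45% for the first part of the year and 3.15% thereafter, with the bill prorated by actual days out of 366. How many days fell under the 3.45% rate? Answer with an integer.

Let d = days at the first rate; then 366 − d days at the second rate.
€1,495,000 × [3.45%·d + 3.15%·(366−d)] / 366 = €48,930.61
Solving gives d = 150, so the new rate took effect on 30 May 2028.

150 days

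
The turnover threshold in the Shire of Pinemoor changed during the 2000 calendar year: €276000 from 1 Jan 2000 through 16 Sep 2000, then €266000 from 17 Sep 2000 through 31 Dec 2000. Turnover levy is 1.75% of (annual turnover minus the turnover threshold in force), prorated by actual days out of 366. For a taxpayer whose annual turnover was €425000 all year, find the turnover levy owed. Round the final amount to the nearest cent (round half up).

€2658.18

1 Jan – 16 Sep 2000: 260 days, exemption €276000 → (€425000 − €276000) × 1.75% × 260/366 = €1852.3224
17 Sep – 31 Dec 2000: 106 days, exemption €266000 → (€425000 − €266000) × 1.75% × 106/366 = €805.8607
Total = €2658.1831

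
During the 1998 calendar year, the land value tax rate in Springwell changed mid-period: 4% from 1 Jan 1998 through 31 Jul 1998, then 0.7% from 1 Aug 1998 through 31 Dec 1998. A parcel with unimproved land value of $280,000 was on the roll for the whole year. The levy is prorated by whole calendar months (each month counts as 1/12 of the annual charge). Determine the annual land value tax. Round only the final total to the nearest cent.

$7,350.00

1 Jan – 31 Jul 1998: 7 months at 4% → $280,000 × 4% × 7/12 = $6,533.3333
1 Aug – 31 Dec 1998: 5 months at 0.7% → $280,000 × 0.7% × 5/12 = $816.6667
Total = $7,350.0000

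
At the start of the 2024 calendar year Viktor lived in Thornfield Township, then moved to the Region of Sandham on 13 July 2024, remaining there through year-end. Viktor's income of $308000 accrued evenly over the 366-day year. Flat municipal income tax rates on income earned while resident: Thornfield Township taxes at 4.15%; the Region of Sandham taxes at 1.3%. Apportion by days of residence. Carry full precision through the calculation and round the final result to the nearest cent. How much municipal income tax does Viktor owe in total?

Thornfield Township, 1 January – 12 July 2024: 194 days → $308000 × 4.15% × 194/366 = $6775.1585
The Region of Sandham, 13 July – 31 December 2024: 172 days → $308000 × 1.3% × 172/366 = $1881.6612
Total = $8656.8197

$8656.82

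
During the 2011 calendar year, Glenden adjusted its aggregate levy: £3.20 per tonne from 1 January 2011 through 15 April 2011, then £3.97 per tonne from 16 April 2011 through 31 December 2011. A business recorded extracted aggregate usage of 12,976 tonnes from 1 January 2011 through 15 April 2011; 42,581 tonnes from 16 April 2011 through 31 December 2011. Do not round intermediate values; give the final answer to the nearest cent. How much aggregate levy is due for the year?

1 January – 15 April 2011: 12,976 tonnes at £3.20/tonne → £41,523.20
16 April – 31 December 2011: 42,581 tonnes at £3.97/tonne → £169,046.57

£210,569.77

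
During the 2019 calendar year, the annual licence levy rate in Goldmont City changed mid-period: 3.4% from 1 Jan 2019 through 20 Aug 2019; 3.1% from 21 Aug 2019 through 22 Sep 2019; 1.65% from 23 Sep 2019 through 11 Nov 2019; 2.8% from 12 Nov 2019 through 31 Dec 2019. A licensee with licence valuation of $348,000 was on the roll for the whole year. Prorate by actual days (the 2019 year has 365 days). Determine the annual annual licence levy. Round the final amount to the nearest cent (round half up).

1 Jan – 20 Aug 2019: 232 days at 3.4% → $348,000 × 3.4% × 232/365 = $7,520.6137
21 Aug – 22 Sep 2019: 33 days at 3.1% → $348,000 × 3.1% × 33/365 = $975.3534
23 Sep – 11 Nov 2019: 50 days at 1.65% → $348,000 × 1.65% × 50/365 = $786.5753
12 Nov – 31 Dec 2019: 50 days at 2.8% → $348,000 × 2.8% × 50/365 = $1,334.7945
Total = $10,617.3370

$10,617.34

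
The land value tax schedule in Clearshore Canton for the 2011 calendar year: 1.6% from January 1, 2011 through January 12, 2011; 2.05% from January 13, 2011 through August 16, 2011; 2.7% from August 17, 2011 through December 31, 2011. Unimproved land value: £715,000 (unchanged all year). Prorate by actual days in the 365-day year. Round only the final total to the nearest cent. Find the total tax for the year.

January 1 – January 12, 2011: 12 days at 1.6% → £715,000 × 1.6% × 12/365 = £376.1096
January 13 – August 16, 2011: 216 days at 2.05% → £715,000 × 2.05% × 216/365 = £8,674.0274
August 17 – December 31, 2011: 137 days at 2.7% → £715,000 × 2.7% × 137/365 = £7,245.9863
Total = £16,296.1233

£16,296.12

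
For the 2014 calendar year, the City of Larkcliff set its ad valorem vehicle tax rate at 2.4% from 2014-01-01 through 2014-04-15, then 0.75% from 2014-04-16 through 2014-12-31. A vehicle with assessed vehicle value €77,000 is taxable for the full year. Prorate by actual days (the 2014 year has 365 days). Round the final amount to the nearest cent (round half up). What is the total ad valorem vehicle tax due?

€942.99

2014-01-01 to 2014-04-15: 105 days at 2.4% → €77,000 × 2.4% × 105/365 = €531.6164
2014-04-16 to 2014-12-31: 260 days at 0.75% → €77,000 × 0.75% × 260/365 = €411.3699
Total = €942.9863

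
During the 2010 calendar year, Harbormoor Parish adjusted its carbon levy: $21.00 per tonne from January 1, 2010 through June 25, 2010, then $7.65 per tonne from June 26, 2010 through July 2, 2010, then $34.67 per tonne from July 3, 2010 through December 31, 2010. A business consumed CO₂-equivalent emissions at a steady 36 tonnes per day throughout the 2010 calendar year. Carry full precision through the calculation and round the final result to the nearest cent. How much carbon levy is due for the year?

January 1 – June 25, 2010: 176 days × 36 tonnes/day = 6,336 tonnes at $21.00/tonne → $133056.00
June 26 – July 2, 2010: 7 days × 36 tonnes/day = 252 tonnes at $7.65/tonne → $1927.80
July 3 – December 31, 2010: 182 days × 36 tonnes/day = 6,552 tonnes at $34.67/tonne → $227157.84

$362141.64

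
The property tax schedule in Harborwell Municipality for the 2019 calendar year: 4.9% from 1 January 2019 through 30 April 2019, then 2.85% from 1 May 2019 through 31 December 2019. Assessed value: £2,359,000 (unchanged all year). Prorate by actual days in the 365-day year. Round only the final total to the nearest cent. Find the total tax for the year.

£83,130.51

1 January – 30 April 2019: 120 days at 4.9% → £2,359,000 × 4.9% × 120/365 = £38,002.5205
1 May – 31 December 2019: 245 days at 2.85% → £2,359,000 × 2.85% × 245/365 = £45,127.9932
Total = £83,130.5137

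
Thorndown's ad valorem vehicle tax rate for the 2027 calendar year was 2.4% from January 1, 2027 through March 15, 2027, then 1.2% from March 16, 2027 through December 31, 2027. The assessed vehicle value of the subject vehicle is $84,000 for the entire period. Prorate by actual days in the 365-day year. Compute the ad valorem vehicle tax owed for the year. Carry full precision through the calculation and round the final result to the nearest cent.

January 1 – March 15, 2027: 74 days at 2.4% → $84,000 × 2.4% × 74/365 = $408.7233
March 16 – December 31, 2027: 291 days at 1.2% → $84,000 × 1.2% × 291/365 = $803.6384
Total = $1,212.3616

$1,212.36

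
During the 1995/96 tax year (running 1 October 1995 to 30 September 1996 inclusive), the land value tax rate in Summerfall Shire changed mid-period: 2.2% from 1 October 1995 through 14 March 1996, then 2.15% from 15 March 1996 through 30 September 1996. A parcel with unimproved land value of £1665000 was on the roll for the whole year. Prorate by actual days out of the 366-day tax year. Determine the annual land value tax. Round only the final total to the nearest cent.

1 October 1995 – 14 March 1996: 166 days at 2.2% → £1665000 × 2.2% × 166/366 = £16613.6066
15 March – 30 September 1996: 200 days at 2.15% → £1665000 × 2.15% × 200/366 = £19561.4754
Total = £36175.0820

£36175.08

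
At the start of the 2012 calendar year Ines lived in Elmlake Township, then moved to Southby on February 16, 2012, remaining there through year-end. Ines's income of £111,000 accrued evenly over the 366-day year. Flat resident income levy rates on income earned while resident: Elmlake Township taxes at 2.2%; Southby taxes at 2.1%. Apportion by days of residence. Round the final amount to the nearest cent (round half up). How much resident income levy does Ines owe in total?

£2,344.95

Elmlake Township, January 1 – February 15, 2012: 46 days → £111,000 × 2.2% × 46/366 = £306.9180
Southby, February 16 – December 31, 2012: 320 days → £111,000 × 2.1% × 320/366 = £2,038.0328
Total = £2,344.9508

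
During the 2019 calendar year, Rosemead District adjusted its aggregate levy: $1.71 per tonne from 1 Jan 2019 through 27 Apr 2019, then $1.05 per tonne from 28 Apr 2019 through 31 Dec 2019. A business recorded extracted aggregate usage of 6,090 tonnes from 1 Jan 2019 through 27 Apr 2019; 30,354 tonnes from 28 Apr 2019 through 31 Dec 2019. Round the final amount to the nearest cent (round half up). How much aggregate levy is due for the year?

1 Jan – 27 Apr 2019: 6,090 tonnes at $1.71/tonne → $10,413.90
28 Apr – 31 Dec 2019: 30,354 tonnes at $1.05/tonne → $31,871.70

$42,285.60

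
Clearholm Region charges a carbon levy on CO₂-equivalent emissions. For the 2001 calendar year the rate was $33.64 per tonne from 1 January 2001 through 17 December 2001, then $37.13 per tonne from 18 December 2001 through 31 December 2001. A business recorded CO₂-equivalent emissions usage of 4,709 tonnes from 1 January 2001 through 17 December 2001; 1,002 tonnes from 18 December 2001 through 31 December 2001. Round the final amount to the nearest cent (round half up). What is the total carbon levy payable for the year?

1 January – 17 December 2001: 4,709 tonnes at $33.64/tonne → $158410.76
18 December – 31 December 2001: 1,002 tonnes at $37.13/tonne → $37204.26

$195615.02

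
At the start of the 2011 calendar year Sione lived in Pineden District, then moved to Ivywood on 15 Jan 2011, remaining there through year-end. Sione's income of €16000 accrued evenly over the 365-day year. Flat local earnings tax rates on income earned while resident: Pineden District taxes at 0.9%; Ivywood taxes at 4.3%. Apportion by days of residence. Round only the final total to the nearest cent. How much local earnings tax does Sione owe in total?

Pineden District, 1 Jan – 14 Jan 2011: 14 days → €16000 × 0.9% × 14/365 = €5.5233
Ivywood, 15 Jan – 31 Dec 2011: 351 days → €16000 × 4.3% × 351/365 = €661.6110
Total = €667.1342

€667.13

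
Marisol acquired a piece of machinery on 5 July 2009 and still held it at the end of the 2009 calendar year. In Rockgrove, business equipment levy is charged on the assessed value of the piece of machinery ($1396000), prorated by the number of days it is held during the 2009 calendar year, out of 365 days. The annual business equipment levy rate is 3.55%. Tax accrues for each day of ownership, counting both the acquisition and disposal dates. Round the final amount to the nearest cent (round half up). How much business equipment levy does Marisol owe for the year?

Days held (5 July – 31 December 2009): 180 out of 365
Tax = $1396000 × 3.55% × 180/365 = $24439.5616

$24439.56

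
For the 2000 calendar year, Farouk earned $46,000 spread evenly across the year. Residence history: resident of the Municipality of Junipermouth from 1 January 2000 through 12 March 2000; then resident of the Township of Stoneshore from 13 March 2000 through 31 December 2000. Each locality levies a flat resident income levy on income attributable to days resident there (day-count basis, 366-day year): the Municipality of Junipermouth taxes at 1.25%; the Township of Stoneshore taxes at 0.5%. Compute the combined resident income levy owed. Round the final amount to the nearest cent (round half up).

$297.87

The Municipality of Junipermouth, 1 January – 12 March 2000: 72 days → $46,000 × 1.25% × 72/366 = $113.1148
The Township of Stoneshore, 13 March – 31 December 2000: 294 days → $46,000 × 0.5% × 294/366 = $184.7541
Total = $297.8689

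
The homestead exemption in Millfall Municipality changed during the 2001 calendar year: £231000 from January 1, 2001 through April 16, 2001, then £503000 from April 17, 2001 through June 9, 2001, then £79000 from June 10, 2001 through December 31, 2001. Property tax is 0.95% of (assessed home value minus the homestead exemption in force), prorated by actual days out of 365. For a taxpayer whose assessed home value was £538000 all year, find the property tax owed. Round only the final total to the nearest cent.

£3345.22

January 1 – April 16, 2001: 106 days, exemption £231000 → (£538000 − £231000) × 0.95% × 106/365 = £846.9836
April 17 – June 9, 2001: 54 days, exemption £503000 → (£538000 − £503000) × 0.95% × 54/365 = £49.1918
June 10 – December 31, 2001: 205 days, exemption £79000 → (£538000 − £79000) × 0.95% × 205/365 = £2449.0479
Total = £3345.2233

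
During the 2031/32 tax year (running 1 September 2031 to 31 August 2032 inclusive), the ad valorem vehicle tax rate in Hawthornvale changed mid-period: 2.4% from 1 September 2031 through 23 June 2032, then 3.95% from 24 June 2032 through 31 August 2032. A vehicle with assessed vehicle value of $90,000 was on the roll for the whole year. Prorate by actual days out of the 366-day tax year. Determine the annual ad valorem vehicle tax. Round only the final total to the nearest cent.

$2,422.99

1 September 2031 – 23 June 2032: 297 days at 2.4% → $90,000 × 2.4% × 297/366 = $1,752.7869
24 June – 31 August 2032: 69 days at 3.95% → $90,000 × 3.95% × 69/366 = $670.2049
Total = $2,422.9918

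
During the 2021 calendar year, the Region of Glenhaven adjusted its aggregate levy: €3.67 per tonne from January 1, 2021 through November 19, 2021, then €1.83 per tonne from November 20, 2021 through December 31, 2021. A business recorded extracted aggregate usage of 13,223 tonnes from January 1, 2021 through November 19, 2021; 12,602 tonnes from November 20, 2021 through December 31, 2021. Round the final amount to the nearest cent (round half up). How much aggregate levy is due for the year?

January 1 – November 19, 2021: 13,223 tonnes at €3.67/tonne → €48,528.41
November 20 – December 31, 2021: 12,602 tonnes at €1.83/tonne → €23,061.66

€71,590.07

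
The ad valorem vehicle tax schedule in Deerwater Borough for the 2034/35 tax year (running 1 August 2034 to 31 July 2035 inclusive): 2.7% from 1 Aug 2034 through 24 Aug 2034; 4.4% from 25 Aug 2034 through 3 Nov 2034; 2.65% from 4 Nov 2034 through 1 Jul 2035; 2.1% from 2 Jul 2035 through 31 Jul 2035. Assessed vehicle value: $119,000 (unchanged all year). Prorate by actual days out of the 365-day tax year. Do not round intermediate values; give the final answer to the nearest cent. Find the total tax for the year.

1 Aug – 24 Aug 2034: 24 days at 2.7% → $119,000 × 2.7% × 24/365 = $211.2658
25 Aug – 3 Nov 2034: 71 days at 4.4% → $119,000 × 4.4% × 71/365 = $1,018.5096
4 Nov 2034 – 1 Jul 2035: 240 days at 2.65% → $119,000 × 2.65% × 240/365 = $2,073.5342
2 Jul – 31 Jul 2035: 30 days at 2.1% → $119,000 × 2.1% × 30/365 = $205.3973
Total = $3,508.7068

$3,508.71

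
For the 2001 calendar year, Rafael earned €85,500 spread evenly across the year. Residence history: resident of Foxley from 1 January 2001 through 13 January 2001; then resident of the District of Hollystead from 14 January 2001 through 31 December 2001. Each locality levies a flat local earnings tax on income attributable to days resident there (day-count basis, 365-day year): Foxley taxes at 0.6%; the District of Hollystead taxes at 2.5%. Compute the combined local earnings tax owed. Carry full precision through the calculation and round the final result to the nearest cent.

Foxley, 1 January – 13 January 2001: 13 days → €85,500 × 0.6% × 13/365 = €18.2712
The District of Hollystead, 14 January – 31 December 2001: 352 days → €85,500 × 2.5% × 352/365 = €2,061.3699
Total = €2,079.6411

€2,079.64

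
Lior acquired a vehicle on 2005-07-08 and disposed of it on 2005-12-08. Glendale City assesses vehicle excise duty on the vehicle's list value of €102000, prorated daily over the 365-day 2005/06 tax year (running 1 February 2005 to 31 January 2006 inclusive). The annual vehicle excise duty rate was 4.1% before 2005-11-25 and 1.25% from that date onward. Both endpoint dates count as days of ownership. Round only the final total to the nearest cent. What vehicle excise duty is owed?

2005-07-08 to 2005-11-24: 140 days at 4.1% → €102000 × 4.1% × 140/365 = €1604.0548
2005-11-25 to 2005-12-08: 14 days at 1.25% → €102000 × 1.25% × 14/365 = €48.9041
Total = €1652.9589

€1652.96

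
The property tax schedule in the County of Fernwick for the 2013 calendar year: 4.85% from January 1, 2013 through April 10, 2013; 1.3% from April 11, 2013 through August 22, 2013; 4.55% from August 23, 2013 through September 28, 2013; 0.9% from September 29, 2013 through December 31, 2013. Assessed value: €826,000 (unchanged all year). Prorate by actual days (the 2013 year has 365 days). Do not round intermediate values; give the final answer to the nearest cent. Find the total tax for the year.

€20,642.08

January 1 – April 10, 2013: 100 days at 4.85% → €826,000 × 4.85% × 100/365 = €10,975.6164
April 11 – August 22, 2013: 134 days at 1.3% → €826,000 × 1.3% × 134/365 = €3,942.1699
August 23 – September 28, 2013: 37 days at 4.55% → €826,000 × 4.55% × 37/365 = €3,809.7836
September 29 – December 31, 2013: 94 days at 0.9% → €826,000 × 0.9% × 94/365 = €1,914.5096
Total = €20,642.0795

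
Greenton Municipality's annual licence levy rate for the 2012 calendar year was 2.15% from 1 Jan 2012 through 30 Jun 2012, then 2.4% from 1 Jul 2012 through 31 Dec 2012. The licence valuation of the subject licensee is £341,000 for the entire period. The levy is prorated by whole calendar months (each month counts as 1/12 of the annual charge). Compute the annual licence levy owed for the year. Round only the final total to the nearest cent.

£7,757.75

1 Jan – 30 Jun 2012: 6 months at 2.15% → £341,000 × 2.15% × 6/12 = £3,665.7500
1 Jul – 31 Dec 2012: 6 months at 2.4% → £341,000 × 2.4% × 6/12 = £4,092.0000
Total = £7,757.7500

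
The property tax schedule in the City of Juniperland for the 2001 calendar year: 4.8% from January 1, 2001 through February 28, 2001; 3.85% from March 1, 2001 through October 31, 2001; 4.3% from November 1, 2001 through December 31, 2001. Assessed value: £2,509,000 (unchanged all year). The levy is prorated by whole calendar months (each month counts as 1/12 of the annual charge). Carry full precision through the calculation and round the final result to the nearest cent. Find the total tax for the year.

January 1 – February 28, 2001: 2 months at 4.8% → £2,509,000 × 4.8% × 2/12 = £20,072.0000
March 1 – October 31, 2001: 8 months at 3.85% → £2,509,000 × 3.85% × 8/12 = £64,397.6667
November 1 – December 31, 2001: 2 months at 4.3% → £2,509,000 × 4.3% × 2/12 = £17,981.1667
Total = £102,450.8333

£102,450.83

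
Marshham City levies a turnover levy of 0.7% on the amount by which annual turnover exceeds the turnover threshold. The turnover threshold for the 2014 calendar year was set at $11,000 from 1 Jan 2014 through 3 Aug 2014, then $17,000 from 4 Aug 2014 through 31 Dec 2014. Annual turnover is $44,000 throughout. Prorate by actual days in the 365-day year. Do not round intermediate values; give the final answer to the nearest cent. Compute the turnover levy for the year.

$213.74

1 Jan – 3 Aug 2014: 215 days, exemption $11,000 → ($44,000 − $11,000) × 0.7% × 215/365 = $136.0685
4 Aug – 31 Dec 2014: 150 days, exemption $17,000 → ($44,000 − $17,000) × 0.7% × 150/365 = $77.6712
Total = $213.7397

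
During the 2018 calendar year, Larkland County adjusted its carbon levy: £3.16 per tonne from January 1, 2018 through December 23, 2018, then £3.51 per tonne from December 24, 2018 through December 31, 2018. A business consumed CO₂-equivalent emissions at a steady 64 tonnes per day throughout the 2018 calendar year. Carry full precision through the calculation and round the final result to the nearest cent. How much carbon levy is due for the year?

£73,996.80

January 1 – December 23, 2018: 357 days × 64 tonnes/day = 22,848 tonnes at £3.16/tonne → £72,199.68
December 24 – December 31, 2018: 8 days × 64 tonnes/day = 512 tonnes at £3.51/tonne → £1,797.12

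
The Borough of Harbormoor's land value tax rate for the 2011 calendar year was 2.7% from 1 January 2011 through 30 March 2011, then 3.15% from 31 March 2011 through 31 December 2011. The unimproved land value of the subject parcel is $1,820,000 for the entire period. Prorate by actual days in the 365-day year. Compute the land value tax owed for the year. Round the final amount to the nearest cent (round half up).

$55,332.99

1 January – 30 March 2011: 89 days at 2.7% → $1,820,000 × 2.7% × 89/365 = $11,982.0822
31 March – 31 December 2011: 276 days at 3.15% → $1,820,000 × 3.15% × 276/365 = $43,350.9041
Total = $55,332.9863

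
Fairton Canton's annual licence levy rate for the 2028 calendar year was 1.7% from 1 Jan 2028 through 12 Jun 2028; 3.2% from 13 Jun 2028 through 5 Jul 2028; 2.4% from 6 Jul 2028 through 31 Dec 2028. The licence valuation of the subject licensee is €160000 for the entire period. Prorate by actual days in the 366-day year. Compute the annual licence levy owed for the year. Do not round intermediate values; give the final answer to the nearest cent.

€3418.58

1 Jan – 12 Jun 2028: 164 days at 1.7% → €160000 × 1.7% × 164/366 = €1218.7978
13 Jun – 5 Jul 2028: 23 days at 3.2% → €160000 × 3.2% × 23/366 = €321.7486
6 Jul – 31 Dec 2028: 179 days at 2.4% → €160000 × 2.4% × 179/366 = €1878.0328
Total = €3418.5792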